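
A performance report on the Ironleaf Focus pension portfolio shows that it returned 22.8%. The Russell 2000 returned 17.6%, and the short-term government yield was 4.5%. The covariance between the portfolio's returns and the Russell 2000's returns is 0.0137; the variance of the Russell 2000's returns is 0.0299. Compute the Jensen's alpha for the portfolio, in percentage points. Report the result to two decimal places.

12.30

β = Cov / Var = 0.0137 / 0.0299 = 0.4582
E[R] = Rf + β(Rm − Rf) = 4.5% + 0.4582 × (17.6% − 4.5%) = 10.5024%
α = Rp − E[R] = 22.8% − 10.5024% = 12.2976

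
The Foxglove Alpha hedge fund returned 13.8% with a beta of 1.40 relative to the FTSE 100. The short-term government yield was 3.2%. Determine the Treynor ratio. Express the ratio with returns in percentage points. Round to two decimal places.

7.57

Treynor = (Rp − Rf) / β = (13.8% − 3.2%) / 1.40 = 10.60 / 1.40 = 7.5714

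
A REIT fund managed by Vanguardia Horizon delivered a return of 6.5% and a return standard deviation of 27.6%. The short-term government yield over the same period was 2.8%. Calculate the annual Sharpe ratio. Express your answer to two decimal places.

Sharpe = (Rp − Rf) / σp = (6.5% − 2.8%) / 27.6% = 3.70% / 27.6% = 0.1341

0.13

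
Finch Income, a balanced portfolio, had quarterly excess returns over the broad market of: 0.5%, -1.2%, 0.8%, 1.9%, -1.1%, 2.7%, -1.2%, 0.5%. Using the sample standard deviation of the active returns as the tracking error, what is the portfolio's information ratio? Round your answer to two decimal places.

r̄ = (0.5 − 1.2 + 0.8 + 1.9 − 1.1 + 2.7 − 1.2 + 0.5) / 8 = 0.3625%
Sample std dev = √[15.0788 / 7] = 1.4677%
IR = r̄ / tracking error = 0.3625 / 1.4677 = 0.2470

0.25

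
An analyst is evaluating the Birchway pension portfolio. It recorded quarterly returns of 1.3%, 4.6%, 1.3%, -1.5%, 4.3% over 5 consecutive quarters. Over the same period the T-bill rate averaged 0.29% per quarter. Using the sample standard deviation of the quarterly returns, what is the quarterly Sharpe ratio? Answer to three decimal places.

Mean return μ = 10.00 / 5 = 2.0000%
Sample std dev = √[25.2800 / 4] = 2.5140%
Sharpe = (μ − rf) / σ = (2.0000 − 0.29) / 2.5140 = 1.7100 / 2.5140 = 0.6802

0.680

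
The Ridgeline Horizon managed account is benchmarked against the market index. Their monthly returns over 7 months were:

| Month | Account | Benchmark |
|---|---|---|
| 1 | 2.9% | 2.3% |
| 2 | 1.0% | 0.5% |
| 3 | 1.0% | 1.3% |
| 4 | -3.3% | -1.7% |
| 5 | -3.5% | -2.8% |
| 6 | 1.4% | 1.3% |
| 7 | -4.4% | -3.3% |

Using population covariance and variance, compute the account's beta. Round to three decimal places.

r̄p = -0.7000%,  r̄m = -0.3429%
Cov = Σ(rp − r̄p)(rm − r̄m) / 7 = 5.5057
Var(rm) = Σ(rm − r̄m)² / 7 = 4.2453
β = Cov / Var = 5.5057 / 4.2453 = 1.2969

1.297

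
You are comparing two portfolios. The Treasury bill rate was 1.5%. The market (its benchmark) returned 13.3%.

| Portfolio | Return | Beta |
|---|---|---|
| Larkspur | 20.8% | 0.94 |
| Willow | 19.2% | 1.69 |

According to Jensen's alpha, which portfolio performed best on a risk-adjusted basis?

Larkspur: α = 20.8% − [1.5% + 0.94 × (13.3% − 1.5%)] = 8.208
Willow: α = 19.2% − [1.5% + 1.69 × (13.3% − 1.5%)] = -2.242
Highest: Larkspur (8.208).

Larkspur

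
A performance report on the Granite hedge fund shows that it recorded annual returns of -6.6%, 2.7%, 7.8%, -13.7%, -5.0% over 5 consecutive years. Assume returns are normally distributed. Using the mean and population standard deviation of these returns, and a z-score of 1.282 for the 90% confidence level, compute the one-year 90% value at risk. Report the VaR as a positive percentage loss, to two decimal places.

12.56

Mean return μ = -14.80 / 5 = -2.9600%
Population std dev = √[280.5720 / 5] = 7.4910%
VaR = −(μ − z·σ) = −(-2.9600 − 1.282 × 7.4910) = −(-12.5635) = 12.5635%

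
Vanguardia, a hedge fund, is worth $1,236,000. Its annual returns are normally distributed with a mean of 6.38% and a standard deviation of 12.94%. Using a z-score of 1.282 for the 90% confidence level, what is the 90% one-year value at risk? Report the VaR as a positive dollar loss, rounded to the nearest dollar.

$126,184

Return at the 90% tail: μ − z·σ = 6.38% − 1.282 × 12.94% = 6.38 − 16.58908 = -10.20908%
VaR = −(-10.20908%) × $1,236,000 = 10.20908% × $1,236,000 = $126,184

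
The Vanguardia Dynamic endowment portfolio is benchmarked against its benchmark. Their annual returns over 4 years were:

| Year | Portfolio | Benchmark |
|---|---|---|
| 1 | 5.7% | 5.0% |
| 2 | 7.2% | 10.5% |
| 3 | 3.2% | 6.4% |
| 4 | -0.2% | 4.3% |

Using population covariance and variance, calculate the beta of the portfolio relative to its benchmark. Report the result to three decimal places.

r̄p = 3.9750%,  r̄m = 6.5500%
Cov = Σ(rp − r̄p)(rm − r̄m) / 4 = 4.8938
Var(rm) = Σ(rm − r̄m)² / 4 = 5.7725
β = Cov / Var = 4.8938 / 5.7725 = 0.8478

0.848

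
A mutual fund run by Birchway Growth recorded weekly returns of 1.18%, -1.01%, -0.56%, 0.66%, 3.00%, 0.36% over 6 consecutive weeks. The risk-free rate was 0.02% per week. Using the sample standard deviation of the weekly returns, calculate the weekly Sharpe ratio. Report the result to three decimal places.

0.412

r̄ = (1.18 − 1.01 − 0.56 + 0.66 + 3 + 0.36) / 6 = 0.6050%
Sample std dev = √[10.0952 / 5] = 1.4209%
Sharpe = (r̄ − rf) / σ = (0.6050 − 0.02) / 1.4209 = 0.5850 / 1.4209 = 0.4117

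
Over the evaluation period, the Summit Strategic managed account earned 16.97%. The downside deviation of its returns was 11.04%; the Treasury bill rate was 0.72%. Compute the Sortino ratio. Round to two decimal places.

Sortino = (Rp − Rf) / σd = (16.97% − 0.72%) / 11.04% = 16.25% / 11.04% = 1.4719

1.47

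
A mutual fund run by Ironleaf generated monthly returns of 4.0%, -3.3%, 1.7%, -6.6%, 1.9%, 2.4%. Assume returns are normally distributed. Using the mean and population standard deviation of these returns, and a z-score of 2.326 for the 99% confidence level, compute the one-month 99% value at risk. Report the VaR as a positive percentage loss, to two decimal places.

r̄ = (4 − 3.3 + 1.7 − 6.6 + 1.9 + 2.4) / 6 = 0.0167%
Σ(r − r̄)² = 82.7083; population σ = √(82.7083/6) = 3.7128%
VaR = −(r̄ − z·σ) = −(0.0167 − 2.326 × 3.7128) = −(-8.6193) = 8.6193%

8.62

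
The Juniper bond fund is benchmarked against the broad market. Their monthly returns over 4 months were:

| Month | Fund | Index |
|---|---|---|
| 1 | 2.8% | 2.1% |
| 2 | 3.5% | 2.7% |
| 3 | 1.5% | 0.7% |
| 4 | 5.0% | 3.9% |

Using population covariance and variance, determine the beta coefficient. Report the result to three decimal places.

r̄p = 3.2000%,  r̄m = 2.3500%
Cov = Σ(rp − r̄p)(rm − r̄m) / 4 = 1.4500
Var(rm) = Σ(rm − r̄m)² / 4 = 1.3275
β = Cov / Var = 1.4500 / 1.3275 = 1.0923

1.092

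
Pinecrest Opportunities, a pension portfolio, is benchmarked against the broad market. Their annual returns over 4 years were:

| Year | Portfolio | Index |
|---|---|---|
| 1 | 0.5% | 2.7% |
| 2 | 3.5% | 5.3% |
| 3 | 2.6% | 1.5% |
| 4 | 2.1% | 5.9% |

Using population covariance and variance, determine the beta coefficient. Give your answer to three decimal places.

0.205

r̄p = 2.1750%,  r̄m = 3.8500%
Cov = Σ(rp − r̄p)(rm − r̄m) / 4 = 0.6738
Var(rm) = Σ(rm − r̄m)² / 4 = 3.2875
β = Cov / Var = 0.6738 / 3.2875 = 0.2050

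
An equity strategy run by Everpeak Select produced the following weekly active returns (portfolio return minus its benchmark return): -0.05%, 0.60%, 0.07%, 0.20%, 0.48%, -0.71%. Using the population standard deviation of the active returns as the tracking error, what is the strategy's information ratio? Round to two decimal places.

0.23

r̄ = (-0.05 + 0.6 + 0.07 + 0.2 + 0.48 − 0.71) / 6 = 0.0983%
Population std dev = √[1.0839 / 6] = 0.4250%
IR = r̄ / tracking error = 0.0983 / 0.4250 = 0.2313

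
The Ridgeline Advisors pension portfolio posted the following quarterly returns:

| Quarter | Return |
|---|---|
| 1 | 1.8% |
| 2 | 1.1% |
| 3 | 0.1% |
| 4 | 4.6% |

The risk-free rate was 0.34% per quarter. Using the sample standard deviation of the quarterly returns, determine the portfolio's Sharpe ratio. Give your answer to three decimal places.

Mean return μ = 7.60 / 4 = 1.9000%
Sample σ = √[Σ(r − μ)² / 3] = √[11.1800 / 3] = √3.7267 = 1.9305%
Sharpe = (μ − rf) / σ = (1.9000 − 0.34) / 1.9305 = 1.5600 / 1.9305 = 0.8081

0.808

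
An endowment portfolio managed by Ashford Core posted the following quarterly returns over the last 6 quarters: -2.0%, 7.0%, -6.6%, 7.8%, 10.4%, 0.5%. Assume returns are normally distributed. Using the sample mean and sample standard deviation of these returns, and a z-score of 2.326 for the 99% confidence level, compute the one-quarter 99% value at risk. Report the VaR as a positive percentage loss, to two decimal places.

r̄ = (-2 + 7 − 6.6 + 7.8 + 10.4 + 0.5) / 6 = 2.8500%
Σ(r − r̄)² = 217.0750; sample σ = √(217.0750/5) = 6.5890%
VaR = −(r̄ − z·σ) = −(2.8500 − 2.326 × 6.5890) = −(-12.4760) = 12.4760%

12.48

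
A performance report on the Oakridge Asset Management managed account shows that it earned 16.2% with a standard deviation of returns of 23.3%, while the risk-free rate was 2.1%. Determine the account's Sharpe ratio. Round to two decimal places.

Sharpe = (Rp − Rf) / σp = (16.2% − 2.1%) / 23.3% = 14.10% / 23.3% = 0.6052

0.61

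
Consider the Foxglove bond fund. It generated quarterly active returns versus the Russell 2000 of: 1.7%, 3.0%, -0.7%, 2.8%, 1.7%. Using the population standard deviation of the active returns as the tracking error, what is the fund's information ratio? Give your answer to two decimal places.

r̄ = (1.7 + 3 − 0.7 + 2.8 + 1.7) / 5 = 8.50 / 5 = 1.7000%
Σ(r − r̄)² = (1.7 − 1.7000)² + (3 − 1.7000)² + (-0.7 − 1.7000)² + … = 8.6600
population σ = √(8.6600 / 5) = √1.7320 = 1.3161%
IR = r̄ / tracking error = 1.7000 / 1.3161 = 1.2917

1.29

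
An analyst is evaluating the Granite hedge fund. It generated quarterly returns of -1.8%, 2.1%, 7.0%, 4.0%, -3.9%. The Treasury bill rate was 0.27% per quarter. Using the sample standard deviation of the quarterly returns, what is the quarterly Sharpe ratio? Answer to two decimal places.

r̄ = (-1.8 + 2.1 + 7 + 4 − 3.9) / 5 = 7.40 / 5 = 1.4800%
Σ(r − r̄)² = (-1.8 − 1.4800)² + (2.1 − 1.4800)² + … = 76.9080
sample σ = √(76.9080 / 4) = √19.2270 = 4.3849%
Sharpe = (r̄ − rf) / σ = (1.4800 − 0.27) / 4.3849 = 1.2100 / 4.3849 = 0.2759

0.28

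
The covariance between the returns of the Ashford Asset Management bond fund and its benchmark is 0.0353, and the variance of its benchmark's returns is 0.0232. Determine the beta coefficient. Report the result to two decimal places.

1.52

β = Cov(Rp, Rm) / Var(Rm) = 0.0353 / 0.0232 = 1.5216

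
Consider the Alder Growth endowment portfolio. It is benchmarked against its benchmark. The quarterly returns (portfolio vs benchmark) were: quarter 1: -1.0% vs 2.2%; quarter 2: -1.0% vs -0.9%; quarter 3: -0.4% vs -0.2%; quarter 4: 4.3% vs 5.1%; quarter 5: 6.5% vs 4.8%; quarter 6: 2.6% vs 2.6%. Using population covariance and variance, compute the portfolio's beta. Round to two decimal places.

r̄p = 1.8333%,  r̄m = 2.2667%
Cov = Σ(rp − r̄p)(rm − r̄m) / 6 = 5.6228
Var(rm) = Σ(rm − r̄m)² / 6 = 5.1122
β = Cov / Var = 5.6228 / 5.1122 = 1.0999

1.10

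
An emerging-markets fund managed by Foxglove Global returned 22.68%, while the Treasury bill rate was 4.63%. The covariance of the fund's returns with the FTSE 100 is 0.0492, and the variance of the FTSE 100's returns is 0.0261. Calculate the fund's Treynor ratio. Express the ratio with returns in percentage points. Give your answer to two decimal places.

9.58

β = Cov / Var = 0.0492 / 0.0261 = 1.8851
Treynor = (Rp − Rf) / β = (22.68% − 4.63%) / 1.8851 = 18.05 / 1.8851 = 9.5751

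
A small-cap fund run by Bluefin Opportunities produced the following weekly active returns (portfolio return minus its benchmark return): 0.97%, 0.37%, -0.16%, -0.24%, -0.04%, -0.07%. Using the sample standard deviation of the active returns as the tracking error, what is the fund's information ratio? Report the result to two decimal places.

0.30

r̄ = (0.97 + 0.37 − 0.16 − 0.24 − 0.04 − 0.07) / 6 = 0.830 / 6 = 0.1383%
Sample σ = √[Σ(r − r̄)² / 5] = √[1.0527 / 5] = √0.2105 = 0.4588%
IR = r̄ / tracking error = 0.1383 / 0.4588 = 0.3014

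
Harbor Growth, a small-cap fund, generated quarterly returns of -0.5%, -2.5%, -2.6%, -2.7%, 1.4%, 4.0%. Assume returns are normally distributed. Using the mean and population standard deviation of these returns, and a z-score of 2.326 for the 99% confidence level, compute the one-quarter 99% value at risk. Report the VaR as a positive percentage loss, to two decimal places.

Mean return r̄ = -2.90 / 6 = -0.4833%
Population σ = √[Σ(r − r̄)² / 6] = √[37.1083 / 6] = √6.1847 = 2.4869%
VaR = −(r̄ − z·σ) = −(-0.4833 − 2.326 × 2.4869) = −(-6.2678) = 6.2678%

6.27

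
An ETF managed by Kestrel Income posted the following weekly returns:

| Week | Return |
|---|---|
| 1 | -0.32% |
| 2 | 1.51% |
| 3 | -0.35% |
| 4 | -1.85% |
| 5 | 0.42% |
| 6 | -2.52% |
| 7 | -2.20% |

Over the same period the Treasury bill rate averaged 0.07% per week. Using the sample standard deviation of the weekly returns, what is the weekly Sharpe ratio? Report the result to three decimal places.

Mean return r̄ = -5.310 / 7 = -0.7586%
Σ(r − r̄)² = (-0.32 − (-0.7586))² + (1.51 − (-0.7586))² + (-0.35 − (-0.7586))² + … = 13.2663
σ = √[13.2663 / 6] = 1.4870%
Sharpe = (r̄ − rf) / σ = (-0.7586 − 0.07) / 1.4870 = -0.8286 / 1.4870 = -0.5572

-0.557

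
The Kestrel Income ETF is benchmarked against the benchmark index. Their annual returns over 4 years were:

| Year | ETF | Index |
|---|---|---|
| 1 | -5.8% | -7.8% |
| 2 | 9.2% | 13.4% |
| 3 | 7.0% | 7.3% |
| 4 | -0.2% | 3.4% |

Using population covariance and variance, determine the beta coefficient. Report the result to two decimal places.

r̄p = 2.5500%,  r̄m = 4.0750%
Cov = Σ(rp − r̄p)(rm − r̄m) / 4 = 44.3438
Var(rm) = Σ(rm − r̄m)² / 4 = 59.7069
β = Cov / Var = 44.3438 / 59.7069 = 0.7427

0.74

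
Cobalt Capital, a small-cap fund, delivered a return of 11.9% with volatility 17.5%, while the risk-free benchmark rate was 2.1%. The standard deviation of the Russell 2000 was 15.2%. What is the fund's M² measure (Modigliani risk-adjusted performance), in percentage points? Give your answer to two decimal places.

10.61

Sharpe = (Rp − Rf) / σp = (11.9% − 2.1%) / 17.5% = 0.5600
M² = Rf + Sharpe × σm = 2.1% + 0.5600 × 15.2% = 10.6120%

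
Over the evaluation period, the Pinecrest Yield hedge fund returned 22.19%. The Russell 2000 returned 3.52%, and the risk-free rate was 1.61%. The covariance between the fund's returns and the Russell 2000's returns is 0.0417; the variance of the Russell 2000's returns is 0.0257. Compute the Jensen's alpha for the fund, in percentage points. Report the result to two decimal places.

17.48

β = Cov / Var = 0.0417 / 0.0257 = 1.6226
E[R] = Rf + β(Rm − Rf) = 1.61% + 1.6226 × (3.52% − 1.61%) = 4.7092%
α = Rp − E[R] = 22.19% − 4.7092% = 17.4808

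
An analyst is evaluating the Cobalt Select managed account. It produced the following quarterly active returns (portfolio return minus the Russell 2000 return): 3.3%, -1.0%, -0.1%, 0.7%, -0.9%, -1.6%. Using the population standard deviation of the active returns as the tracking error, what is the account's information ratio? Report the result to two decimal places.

0.04

r̄ = (3.3 − 1 − 0.1 + 0.7 − 0.9 − 1.6) / 6 = 0.0667%
Σ(r − r̄)² = (3.3 − 0.0667)² + (-1 − 0.0667)² + (-0.1 − 0.0667)² + … = 15.7333
σ = √[15.7333 / 6] = 1.6193%
IR = r̄ / tracking error = 0.0667 / 1.6193 = 0.0412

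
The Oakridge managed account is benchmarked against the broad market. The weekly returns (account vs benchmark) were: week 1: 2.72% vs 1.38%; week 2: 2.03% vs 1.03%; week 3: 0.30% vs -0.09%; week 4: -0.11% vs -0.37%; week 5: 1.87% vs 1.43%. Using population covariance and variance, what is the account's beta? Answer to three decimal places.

r̄p = 1.3620%,  r̄m = 0.6760%
Cov = Σ(rp − r̄p)(rm − r̄m) / 5 = 0.7857
Var(rm) = Σ(rm − r̄m)² / 5 = 0.5741
β = Cov / Var = 0.7857 / 0.5741 = 1.3686

1.369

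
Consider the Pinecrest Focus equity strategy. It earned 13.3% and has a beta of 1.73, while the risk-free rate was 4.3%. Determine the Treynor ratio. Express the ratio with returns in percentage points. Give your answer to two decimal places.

5.20

Treynor = (Rp − Rf) / β = (13.3% − 4.3%) / 1.73 = 9.00 / 1.73 = 5.2023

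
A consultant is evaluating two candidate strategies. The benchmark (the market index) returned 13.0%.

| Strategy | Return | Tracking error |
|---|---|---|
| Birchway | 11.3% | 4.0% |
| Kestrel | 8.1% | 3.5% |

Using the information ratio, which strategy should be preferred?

Birchway: IR = (11.3% − 13.0%) / 4.0% = -0.425
Kestrel: IR = (8.1% − 13.0%) / 3.5% = -1.400
Highest: Birchway (-0.425).

Birchway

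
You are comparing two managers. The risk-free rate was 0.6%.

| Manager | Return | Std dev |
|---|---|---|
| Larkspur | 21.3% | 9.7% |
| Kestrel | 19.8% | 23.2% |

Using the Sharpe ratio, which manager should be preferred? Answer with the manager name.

Larkspur

Larkspur: Sharpe ratio = (21.3% − 0.6%) / 9.7% = 2.134
Kestrel: Sharpe ratio = (19.8% − 0.6%) / 23.2% = 0.828
Highest: Larkspur (2.134).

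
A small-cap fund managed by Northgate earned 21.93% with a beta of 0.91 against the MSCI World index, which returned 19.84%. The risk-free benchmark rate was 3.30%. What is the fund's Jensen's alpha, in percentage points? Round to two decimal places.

CAPM expected return = Rf + β(Rm − Rf) = 3.30% + 0.91 × (19.84% − 3.30%) = 3.3 + 0.91 × 16.54 = 18.3514%
Jensen's α = Rp − E[R] = 21.93% − 18.3514% = 3.5786

3.58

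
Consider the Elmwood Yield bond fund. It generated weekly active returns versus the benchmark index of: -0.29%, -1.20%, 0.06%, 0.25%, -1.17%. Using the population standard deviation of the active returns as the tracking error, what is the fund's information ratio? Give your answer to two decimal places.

μ = (-0.29 − 1.2 + 0.06 + 0.25 − 1.17) / 5 = -0.4700%
Population σ = √[Σ(r − μ)² / 5] = √[1.8546 / 5] = √0.3709 = 0.6090%
IR = μ / tracking error = -0.4700 / 0.6090 = -0.7718

-0.77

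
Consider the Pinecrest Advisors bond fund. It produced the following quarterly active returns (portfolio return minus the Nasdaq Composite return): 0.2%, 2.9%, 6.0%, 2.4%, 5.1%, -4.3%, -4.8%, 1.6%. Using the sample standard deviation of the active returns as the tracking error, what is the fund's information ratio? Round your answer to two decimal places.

r̄ = (0.2 + 2.9 + 6 + 2.4 + 5.1 − 4.3 − 4.8 + 1.6) / 8 = 1.1375%
Sample std dev = √[109.9588 / 7] = 3.9634%
IR = r̄ / tracking error = 1.1375 / 3.9634 = 0.2870

0.29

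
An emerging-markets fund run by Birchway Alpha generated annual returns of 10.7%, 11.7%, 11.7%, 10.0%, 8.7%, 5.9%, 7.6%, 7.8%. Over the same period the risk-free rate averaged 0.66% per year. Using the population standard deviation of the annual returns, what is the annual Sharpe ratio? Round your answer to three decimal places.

Mean return μ = 74.10 / 8 = 9.2625%
Population std dev = √[31.0188 / 8] = 1.9691%
Sharpe = (μ − rf) / σ = (9.2625 − 0.66) / 1.9691 = 8.6025 / 1.9691 = 4.3687

4.369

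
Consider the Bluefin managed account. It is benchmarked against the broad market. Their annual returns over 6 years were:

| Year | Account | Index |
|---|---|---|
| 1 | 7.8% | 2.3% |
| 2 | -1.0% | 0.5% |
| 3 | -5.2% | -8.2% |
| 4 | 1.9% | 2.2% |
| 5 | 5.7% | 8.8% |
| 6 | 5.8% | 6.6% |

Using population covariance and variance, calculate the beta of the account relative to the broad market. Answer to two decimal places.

0.70

r̄p = 2.5000%,  r̄m = 2.0333%
Cov = Σ(rp − r̄p)(rm − r̄m) / 6 = 20.3667
Var(rm) = Σ(rm − r̄m)² / 6 = 28.9689
β = Cov / Var = 20.3667 / 28.9689 = 0.7031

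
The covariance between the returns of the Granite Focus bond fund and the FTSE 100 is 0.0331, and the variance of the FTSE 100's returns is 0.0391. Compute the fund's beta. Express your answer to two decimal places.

0.85

β = Cov(Rp, Rm) / Var(Rm) = 0.0331 / 0.0391 = 0.8465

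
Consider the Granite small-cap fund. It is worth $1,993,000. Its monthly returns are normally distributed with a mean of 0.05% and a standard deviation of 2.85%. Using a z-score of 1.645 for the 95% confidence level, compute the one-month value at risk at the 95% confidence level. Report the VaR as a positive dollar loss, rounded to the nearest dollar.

Return at the 95% tail: μ − z·σ = 0.05% − 1.645 × 2.85% = 0.05 − 4.68825 = -4.63825%
VaR = −(-4.63825%) × $1,993,000 = 4.63825% × $1,993,000 = $92,440

$92,440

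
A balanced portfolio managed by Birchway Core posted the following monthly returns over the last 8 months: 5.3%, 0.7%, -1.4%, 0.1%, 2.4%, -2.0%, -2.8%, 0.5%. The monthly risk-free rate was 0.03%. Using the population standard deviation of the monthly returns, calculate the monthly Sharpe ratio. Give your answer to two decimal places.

Mean return r̄ = 2.80 / 8 = 0.3500%
Σ(r − r̄)² = (5.3 − 0.3500)² + (0.7 − 0.3500)² + (-1.4 − 0.3500)² + … = 47.4200
σ = √[47.4200 / 8] = 2.4346%
Sharpe = (r̄ − rf) / σ = (0.3500 − 0.03) / 2.4346 = 0.3200 / 2.4346 = 0.1314

0.13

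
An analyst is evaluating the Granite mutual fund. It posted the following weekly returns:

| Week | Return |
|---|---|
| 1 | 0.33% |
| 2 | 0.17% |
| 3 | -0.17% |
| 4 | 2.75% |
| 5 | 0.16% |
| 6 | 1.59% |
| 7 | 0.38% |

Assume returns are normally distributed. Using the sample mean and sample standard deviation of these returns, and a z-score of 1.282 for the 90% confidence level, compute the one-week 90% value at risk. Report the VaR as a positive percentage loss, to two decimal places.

r̄ = (0.33 + 0.17 − 0.17 + 2.75 + 0.16 + 1.59 + 0.38) / 7 = 0.7443%
Sample σ = √[Σ(r − r̄)² / 6] = √[6.5496 / 6] = √1.0916 = 1.0448%
VaR = −(r̄ − z·σ) = −(0.7443 − 1.282 × 1.0448) = −(-0.5951) = 0.5951%

0.60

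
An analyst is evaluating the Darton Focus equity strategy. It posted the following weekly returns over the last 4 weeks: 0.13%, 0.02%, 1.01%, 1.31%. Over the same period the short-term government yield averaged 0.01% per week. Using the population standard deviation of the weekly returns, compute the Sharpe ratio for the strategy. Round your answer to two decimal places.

r̄ = (0.13 + 0.02 + 1.01 + 1.31) / 4 = 0.6175%
Σ(r − r̄)² = 1.2283; population σ = √(1.2283/4) = 0.5541%
Sharpe = (r̄ − rf) / σ = (0.6175 − 0.01) / 0.5541 = 0.6075 / 0.5541 = 1.0964

1.10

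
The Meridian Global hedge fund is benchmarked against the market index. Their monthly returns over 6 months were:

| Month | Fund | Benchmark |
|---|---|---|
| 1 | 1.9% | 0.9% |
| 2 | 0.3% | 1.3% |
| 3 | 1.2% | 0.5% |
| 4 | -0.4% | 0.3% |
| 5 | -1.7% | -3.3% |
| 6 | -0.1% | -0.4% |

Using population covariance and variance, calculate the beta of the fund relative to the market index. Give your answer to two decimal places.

0.61

r̄p = 0.2000%,  r̄m = -0.1167%
Cov = Σ(rp − r̄p)(rm − r̄m) / 6 = 1.3950
Var(rm) = Σ(rm − r̄m)² / 6 = 2.3014
β = Cov / Var = 1.3950 / 2.3014 = 0.6062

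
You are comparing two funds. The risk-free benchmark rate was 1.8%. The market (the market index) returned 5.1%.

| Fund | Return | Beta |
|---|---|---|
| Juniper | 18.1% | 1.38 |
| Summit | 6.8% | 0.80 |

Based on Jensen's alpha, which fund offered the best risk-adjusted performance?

Juniper

Juniper: α = 18.1% − [1.8% + 1.38 × (5.1% − 1.8%)] = 11.746
Summit: α = 6.8% − [1.8% + 0.80 × (5.1% − 1.8%)] = 2.360
Highest: Juniper (11.746).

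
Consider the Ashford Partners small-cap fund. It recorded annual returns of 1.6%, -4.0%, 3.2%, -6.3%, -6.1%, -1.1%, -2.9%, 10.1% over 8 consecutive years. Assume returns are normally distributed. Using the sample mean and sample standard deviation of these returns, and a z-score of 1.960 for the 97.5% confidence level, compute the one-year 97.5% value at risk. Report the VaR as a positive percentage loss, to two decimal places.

11.51

Mean return μ = -5.50 / 8 = -0.6875%
Sample σ = √[Σ(r − μ)² / 7] = √[213.5488 / 7] = √30.5070 = 5.5233%
VaR = −(μ − z·σ) = −(-0.6875 − 1.960 × 5.5233) = −(-11.5132) = 11.5132%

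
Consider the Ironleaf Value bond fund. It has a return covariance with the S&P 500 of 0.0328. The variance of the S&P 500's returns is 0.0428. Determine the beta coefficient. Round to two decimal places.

β = Cov(Rp, Rm) / Var(Rm) = 0.0328 / 0.0428 = 0.7664

0.77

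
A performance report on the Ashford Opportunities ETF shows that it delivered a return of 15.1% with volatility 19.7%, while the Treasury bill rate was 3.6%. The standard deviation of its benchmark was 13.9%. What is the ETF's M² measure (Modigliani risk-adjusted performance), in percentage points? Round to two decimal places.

Sharpe = (Rp − Rf) / σp = (15.1% − 3.6%) / 19.7% = 0.5838
M² = Rf + Sharpe × σm = 3.6% + 0.5838 × 13.9% = 11.7148%

11.71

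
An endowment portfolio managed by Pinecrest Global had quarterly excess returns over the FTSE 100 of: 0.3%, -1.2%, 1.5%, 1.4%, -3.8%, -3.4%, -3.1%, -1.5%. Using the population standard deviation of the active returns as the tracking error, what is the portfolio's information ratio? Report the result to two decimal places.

Mean return μ = -9.80 / 8 = -1.2250%
Σ(r − μ)² = (0.3 − (-1.2250))² + (-1.2 − (-1.2250))² + … = 31.5950
σ = √[31.5950 / 8] = 1.9873%
IR = μ / tracking error = -1.2250 / 1.9873 = -0.6164

-0.62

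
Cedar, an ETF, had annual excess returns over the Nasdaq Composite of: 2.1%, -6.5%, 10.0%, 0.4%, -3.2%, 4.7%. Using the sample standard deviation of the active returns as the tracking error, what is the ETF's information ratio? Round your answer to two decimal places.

0.21

r̄ = (2.1 − 6.5 + 10 + 0.4 − 3.2 + 4.7) / 6 = 1.2500%
Σ(r − r̄)² = 169.7750; sample σ = √(169.7750/5) = 5.8271%
IR = r̄ / tracking error = 1.2500 / 5.8271 = 0.2145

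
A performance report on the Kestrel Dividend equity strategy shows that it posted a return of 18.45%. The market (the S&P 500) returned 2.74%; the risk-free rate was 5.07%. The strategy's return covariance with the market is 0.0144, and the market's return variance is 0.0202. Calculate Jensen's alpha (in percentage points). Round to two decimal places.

15.04

β = Cov / Var = 0.0144 / 0.0202 = 0.7129
E[R] = Rf + β(Rm − Rf) = 5.07% + 0.7129 × (2.74% − 5.07%) = 3.4089%
α = Rp − E[R] = 18.45% − 3.4089% = 15.0411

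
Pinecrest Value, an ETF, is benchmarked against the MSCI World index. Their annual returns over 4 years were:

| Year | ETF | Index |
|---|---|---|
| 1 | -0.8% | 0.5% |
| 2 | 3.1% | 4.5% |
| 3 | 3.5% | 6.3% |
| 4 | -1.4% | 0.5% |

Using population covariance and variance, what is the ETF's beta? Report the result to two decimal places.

0.86

r̄p = 1.1000%,  r̄m = 2.9500%
Cov = Σ(rp − r̄p)(rm − r̄m) / 4 = 5.4800
Var(rm) = Σ(rm − r̄m)² / 4 = 6.4075
β = Cov / Var = 5.4800 / 6.4075 = 0.8552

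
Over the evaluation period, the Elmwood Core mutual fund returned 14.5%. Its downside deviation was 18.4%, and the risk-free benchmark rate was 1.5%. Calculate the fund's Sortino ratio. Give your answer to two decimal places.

Sortino = (Rp − Rf) / σd = (14.5% − 1.5%) / 18.4% = 13.00% / 18.4% = 0.7065

0.71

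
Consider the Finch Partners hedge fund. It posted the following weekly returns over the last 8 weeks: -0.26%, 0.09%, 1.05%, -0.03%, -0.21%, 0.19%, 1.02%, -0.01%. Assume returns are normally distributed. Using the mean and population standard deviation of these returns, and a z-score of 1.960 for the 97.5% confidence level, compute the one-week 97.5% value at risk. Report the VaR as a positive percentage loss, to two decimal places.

0.72

Mean return r̄ = 1.840 / 8 = 0.2300%
Population std dev = √[1.8766 / 8] = 0.4843%
VaR = −(r̄ − z·σ) = −(0.2300 − 1.960 × 0.4843) = −(-0.7192) = 0.7192%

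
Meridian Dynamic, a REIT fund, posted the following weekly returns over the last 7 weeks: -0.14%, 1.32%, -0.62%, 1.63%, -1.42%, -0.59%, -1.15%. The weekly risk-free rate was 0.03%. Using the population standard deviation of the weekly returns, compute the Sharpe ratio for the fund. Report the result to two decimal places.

Mean return r̄ = -0.970 / 7 = -0.1386%
Population std dev = √[8.3559 / 7] = 1.0926%
Sharpe = (r̄ − rf) / σ = (-0.1386 − 0.03) / 1.0926 = -0.1686 / 1.0926 = -0.1543

-0.15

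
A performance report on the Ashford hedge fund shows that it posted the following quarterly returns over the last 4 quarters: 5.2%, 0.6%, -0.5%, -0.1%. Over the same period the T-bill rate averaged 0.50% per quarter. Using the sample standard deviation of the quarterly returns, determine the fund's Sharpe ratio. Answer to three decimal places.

0.303

Mean return r̄ = 5.20 / 4 = 1.3000%
Σ(r − r̄)² = 20.9000; sample σ = √(20.9000/3) = 2.6394%
Sharpe = (r̄ − rf) / σ = (1.3000 − 0.5) / 2.6394 = 0.8000 / 2.6394 = 0.3031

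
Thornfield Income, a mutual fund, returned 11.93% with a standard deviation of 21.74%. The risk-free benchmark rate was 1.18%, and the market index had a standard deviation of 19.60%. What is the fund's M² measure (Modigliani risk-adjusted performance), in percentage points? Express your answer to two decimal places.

10.87

Sharpe = (Rp − Rf) / σp = (11.93% − 1.18%) / 21.74% = 0.4945
M² = Rf + Sharpe × σm = 1.18% + 0.4945 × 19.60% = 10.8722%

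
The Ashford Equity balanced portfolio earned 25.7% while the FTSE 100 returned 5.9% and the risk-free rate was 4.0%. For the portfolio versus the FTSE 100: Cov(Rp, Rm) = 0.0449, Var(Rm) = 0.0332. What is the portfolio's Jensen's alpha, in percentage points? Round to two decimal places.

β = Cov / Var = 0.0449 / 0.0332 = 1.3524
E[R] = Rf + β(Rm − Rf) = 4.0% + 1.3524 × (5.9% − 4.0%) = 6.5696%
α = Rp − E[R] = 25.7% − 6.5696% = 19.1304

19.13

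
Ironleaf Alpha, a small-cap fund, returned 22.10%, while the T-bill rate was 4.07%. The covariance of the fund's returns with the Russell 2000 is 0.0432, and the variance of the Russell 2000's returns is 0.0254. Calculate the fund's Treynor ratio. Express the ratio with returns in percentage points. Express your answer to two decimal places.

β = Cov / Var = 0.0432 / 0.0254 = 1.7008
Treynor = (Rp − Rf) / β = (22.10% − 4.07%) / 1.7008 = 18.03 / 1.7008 = 10.6009

10.60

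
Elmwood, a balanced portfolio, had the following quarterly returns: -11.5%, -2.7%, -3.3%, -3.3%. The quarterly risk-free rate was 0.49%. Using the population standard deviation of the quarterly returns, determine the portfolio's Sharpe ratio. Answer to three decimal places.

r̄ = (-11.5 − 2.7 − 3.3 − 3.3) / 4 = -5.2000%
Σ(r − r̄)² = 53.1600; population σ = √(53.1600/4) = 3.6455%
Sharpe = (r̄ − rf) / σ = (-5.2000 − 0.49) / 3.6455 = -5.6900 / 3.6455 = -1.5608

-1.561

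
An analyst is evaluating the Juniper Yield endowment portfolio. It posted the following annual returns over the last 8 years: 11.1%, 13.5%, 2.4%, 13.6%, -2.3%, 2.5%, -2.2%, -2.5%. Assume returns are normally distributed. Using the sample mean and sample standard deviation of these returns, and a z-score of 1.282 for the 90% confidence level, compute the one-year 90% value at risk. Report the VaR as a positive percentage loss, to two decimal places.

r̄ = (11.1 + 13.5 + 2.4 + 13.6 − 2.3 + 2.5 − 2.2 − 2.5) / 8 = 4.5125%
Sample std dev = √[355.9088 / 7] = 7.1305%
VaR = −(r̄ − z·σ) = −(4.5125 − 1.282 × 7.1305) = −(-4.6288) = 4.6288%

4.63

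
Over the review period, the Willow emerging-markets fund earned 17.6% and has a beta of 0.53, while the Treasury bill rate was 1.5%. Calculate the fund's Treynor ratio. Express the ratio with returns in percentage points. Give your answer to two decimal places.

Treynor = (Rp − Rf) / β = (17.6% − 1.5%) / 0.53 = 16.10 / 0.53 = 30.3774

30.38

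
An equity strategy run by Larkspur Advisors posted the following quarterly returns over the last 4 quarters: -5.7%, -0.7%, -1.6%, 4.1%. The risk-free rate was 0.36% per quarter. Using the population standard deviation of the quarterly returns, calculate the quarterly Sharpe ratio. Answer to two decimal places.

r̄ = (-5.7 − 0.7 − 1.6 + 4.1) / 4 = -0.9750%
Σ(r − r̄)² = 48.5475; population σ = √(48.5475/4) = 3.4838%
Sharpe = (r̄ − rf) / σ = (-0.9750 − 0.36) / 3.4838 = -1.3350 / 3.4838 = -0.3832

-0.38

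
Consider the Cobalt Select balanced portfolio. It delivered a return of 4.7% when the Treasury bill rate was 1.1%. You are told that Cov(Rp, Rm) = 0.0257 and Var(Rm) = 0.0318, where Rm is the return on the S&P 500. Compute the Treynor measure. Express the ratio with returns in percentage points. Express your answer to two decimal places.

β = Cov / Var = 0.0257 / 0.0318 = 0.8082
Treynor = (Rp − Rf) / β = (4.7% − 1.1%) / 0.8082 = 3.60 / 0.8082 = 4.4543

4.45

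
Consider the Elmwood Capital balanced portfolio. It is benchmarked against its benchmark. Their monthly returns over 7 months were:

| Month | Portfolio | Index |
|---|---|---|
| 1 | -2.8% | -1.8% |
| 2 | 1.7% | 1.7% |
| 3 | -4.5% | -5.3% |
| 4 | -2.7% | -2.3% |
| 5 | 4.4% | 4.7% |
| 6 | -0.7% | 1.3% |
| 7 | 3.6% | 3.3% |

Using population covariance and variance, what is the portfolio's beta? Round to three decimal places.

r̄p = -0.1429%,  r̄m = 0.2286%
Cov = Σ(rp − r̄p)(rm − r̄m) / 7 = 9.9812
Var(rm) = Σ(rm − r̄m)² / 7 = 10.5449
β = Cov / Var = 9.9812 / 10.5449 = 0.9465

0.947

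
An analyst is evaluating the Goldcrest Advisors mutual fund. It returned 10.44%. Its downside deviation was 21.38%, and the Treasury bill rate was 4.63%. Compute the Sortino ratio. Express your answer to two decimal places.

Sortino = (Rp − Rf) / σd = (10.44% − 4.63%) / 21.38% = 5.81% / 21.38% = 0.2717

0.27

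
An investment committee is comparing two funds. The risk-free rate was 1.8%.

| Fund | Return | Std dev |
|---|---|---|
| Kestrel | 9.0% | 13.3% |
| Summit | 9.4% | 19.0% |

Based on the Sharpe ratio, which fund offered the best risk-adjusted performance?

Kestrel

Kestrel: Sharpe ratio = (9.0% − 1.8%) / 13.3% = 0.541
Summit: Sharpe ratio = (9.4% − 1.8%) / 19.0% = 0.400
Highest: Kestrel (0.541).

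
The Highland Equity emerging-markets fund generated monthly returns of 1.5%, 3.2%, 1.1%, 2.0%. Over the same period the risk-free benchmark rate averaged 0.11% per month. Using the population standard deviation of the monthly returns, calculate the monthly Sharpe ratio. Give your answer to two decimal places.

2.33

μ = (1.5 + 3.2 + 1.1 + 2) / 4 = 1.9500%
Population std dev = √[2.4900 / 4] = 0.7890%
Sharpe = (μ − rf) / σ = (1.9500 − 0.11) / 0.7890 = 1.8400 / 0.7890 = 2.3321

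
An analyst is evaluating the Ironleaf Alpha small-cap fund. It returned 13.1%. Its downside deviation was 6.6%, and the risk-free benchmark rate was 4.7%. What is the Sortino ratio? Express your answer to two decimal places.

Sortino = (Rp − Rf) / σd = (13.1% − 4.7%) / 6.6% = 8.40% / 6.6% = 1.2727

1.27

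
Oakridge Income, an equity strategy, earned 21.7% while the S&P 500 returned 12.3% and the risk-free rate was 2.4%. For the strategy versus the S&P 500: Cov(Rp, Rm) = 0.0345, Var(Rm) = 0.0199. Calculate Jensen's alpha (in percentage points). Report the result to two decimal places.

2.14

β = Cov / Var = 0.0345 / 0.0199 = 1.7337
E[R] = Rf + β(Rm − Rf) = 2.4% + 1.7337 × (12.3% − 2.4%) = 19.5636%
α = Rp − E[R] = 21.7% − 19.5636% = 2.1364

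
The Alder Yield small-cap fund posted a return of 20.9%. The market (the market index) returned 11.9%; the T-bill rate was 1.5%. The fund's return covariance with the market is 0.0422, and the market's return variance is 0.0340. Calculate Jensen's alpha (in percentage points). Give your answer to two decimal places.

β = Cov / Var = 0.0422 / 0.0340 = 1.2412
E[R] = Rf + β(Rm − Rf) = 1.5% + 1.2412 × (11.9% − 1.5%) = 14.4085%
α = Rp − E[R] = 20.9% − 14.4085% = 6.4915

6.49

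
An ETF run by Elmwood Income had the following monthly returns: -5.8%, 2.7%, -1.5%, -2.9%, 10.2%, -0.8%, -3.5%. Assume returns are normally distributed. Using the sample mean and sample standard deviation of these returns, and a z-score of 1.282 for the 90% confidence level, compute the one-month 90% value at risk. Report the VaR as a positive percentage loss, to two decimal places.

7.02

r̄ = (-5.8 + 2.7 − 1.5 − 2.9 + 10.2 − 0.8 − 3.5) / 7 = -0.2286%
Sample σ = √[Σ(r − r̄)² / 6] = √[168.1543 / 6] = √28.0257 = 5.2939%
VaR = −(r̄ − z·σ) = −(-0.2286 − 1.282 × 5.2939) = −(-7.0154) = 7.0154%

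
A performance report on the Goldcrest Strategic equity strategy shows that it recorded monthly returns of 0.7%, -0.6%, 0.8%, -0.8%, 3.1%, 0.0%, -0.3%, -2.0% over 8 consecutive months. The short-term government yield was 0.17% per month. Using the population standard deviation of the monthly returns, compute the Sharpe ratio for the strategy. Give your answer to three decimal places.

-0.041

μ = (0.7 − 0.6 + 0.8 − 0.8 + 3.1 + 0 − 0.3 − 2) / 8 = 0.90 / 8 = 0.1125%
Σ(r − μ)² = 15.7288; population σ = √(15.7288/8) = 1.4022%
Sharpe = (μ − rf) / σ = (0.1125 − 0.17) / 1.4022 = -0.0575 / 1.4022 = -0.0410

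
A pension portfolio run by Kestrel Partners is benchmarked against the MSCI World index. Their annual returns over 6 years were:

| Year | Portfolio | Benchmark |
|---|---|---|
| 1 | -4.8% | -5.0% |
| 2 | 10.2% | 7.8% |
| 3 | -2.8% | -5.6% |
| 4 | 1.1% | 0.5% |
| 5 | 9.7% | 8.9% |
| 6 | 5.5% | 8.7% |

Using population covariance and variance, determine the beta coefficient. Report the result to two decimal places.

r̄p = 3.1500%,  r̄m = 2.5500%
Cov = Σ(rp − r̄p)(rm − r̄m) / 6 = 34.2958
Var(rm) = Σ(rm − r̄m)² / 6 = 38.8892
β = Cov / Var = 34.2958 / 38.8892 = 0.8819

0.88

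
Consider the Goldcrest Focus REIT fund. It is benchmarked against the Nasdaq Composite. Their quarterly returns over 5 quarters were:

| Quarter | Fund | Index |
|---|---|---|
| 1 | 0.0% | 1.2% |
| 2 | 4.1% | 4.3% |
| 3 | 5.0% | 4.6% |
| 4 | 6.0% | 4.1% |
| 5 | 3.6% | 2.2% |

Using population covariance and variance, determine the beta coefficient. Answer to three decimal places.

1.320

r̄p = 3.7400%,  r̄m = 3.2800%
Cov = Σ(rp − r̄p)(rm − r̄m) / 5 = 2.3628
Var(rm) = Σ(rm − r̄m)² / 5 = 1.7896
β = Cov / Var = 2.3628 / 1.7896 = 1.3203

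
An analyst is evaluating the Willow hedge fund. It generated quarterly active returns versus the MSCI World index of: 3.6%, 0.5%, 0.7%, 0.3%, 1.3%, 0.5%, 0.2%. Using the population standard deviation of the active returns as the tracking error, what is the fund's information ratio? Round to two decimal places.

0.92

Mean return r̄ = 7.10 / 7 = 1.0143%
Σ(r − r̄)² = 8.5686; population σ = √(8.5686/7) = 1.1064%
IR = r̄ / tracking error = 1.0143 / 1.1064 = 0.9168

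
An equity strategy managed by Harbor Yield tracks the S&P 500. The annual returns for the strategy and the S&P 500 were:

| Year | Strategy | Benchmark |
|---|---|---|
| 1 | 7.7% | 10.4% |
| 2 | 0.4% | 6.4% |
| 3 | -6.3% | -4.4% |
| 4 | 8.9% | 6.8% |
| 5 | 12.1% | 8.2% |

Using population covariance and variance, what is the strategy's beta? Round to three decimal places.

1.101

r̄p = 4.5600%,  r̄m = 5.4800%
Cov = Σ(rp − r̄p)(rm − r̄m) / 5 = 29.0312
Var(rm) = Σ(rm − r̄m)² / 5 = 26.3616
β = Cov / Var = 29.0312 / 26.3616 = 1.1013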